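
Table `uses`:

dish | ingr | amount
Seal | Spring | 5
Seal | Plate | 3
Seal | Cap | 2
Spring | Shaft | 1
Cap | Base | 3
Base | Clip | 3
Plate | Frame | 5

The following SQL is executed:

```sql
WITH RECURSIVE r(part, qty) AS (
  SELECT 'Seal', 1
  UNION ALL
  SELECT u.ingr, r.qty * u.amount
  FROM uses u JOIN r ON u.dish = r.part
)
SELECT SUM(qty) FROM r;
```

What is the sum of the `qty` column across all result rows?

Base: (Seal, qty=1).
Iteration 1: components of {Seal} -> Cap = 1*2 = 2, Plate = 1*3 = 3, Spring = 1*5 = 5.
Iteration 2: components of {Cap,Plate,Spring} -> Base = 2*3 = 6, Frame = 3*5 = 15, Shaft = 5*1 = 5.
Iteration 3: components of {Base,Frame,Shaft} -> Clip = 6*3 = 18.
Iteration 4: no further components; recursion stops.
SUM(qty) = 1 + 5 + 3 + 2 + 5 + 15 + 6 + 18 = 55.

55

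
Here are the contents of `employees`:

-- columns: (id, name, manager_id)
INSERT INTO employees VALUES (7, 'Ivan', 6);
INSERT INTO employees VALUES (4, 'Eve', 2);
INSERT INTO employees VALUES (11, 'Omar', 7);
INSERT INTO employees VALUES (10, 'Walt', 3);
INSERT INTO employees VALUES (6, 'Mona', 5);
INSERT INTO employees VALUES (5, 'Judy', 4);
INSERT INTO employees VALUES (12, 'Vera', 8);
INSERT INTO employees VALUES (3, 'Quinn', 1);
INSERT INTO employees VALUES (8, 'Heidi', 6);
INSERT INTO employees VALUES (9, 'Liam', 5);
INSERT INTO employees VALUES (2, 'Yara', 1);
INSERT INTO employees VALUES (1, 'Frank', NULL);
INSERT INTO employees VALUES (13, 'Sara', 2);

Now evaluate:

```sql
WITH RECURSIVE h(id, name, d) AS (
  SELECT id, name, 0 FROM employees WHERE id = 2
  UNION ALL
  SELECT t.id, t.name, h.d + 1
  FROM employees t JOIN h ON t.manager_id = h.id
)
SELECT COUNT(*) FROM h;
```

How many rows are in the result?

10

Base: id=2 (Yara) at d 0.
Iteration 1: rows with manager_id in {2} -> Eve (id 4, d 1), Sara (id 13, d 1).
Iteration 2: rows with manager_id in {4,13} -> Judy (id 5, d 2).
Iteration 3: rows with manager_id in {5} -> Mona (id 6, d 3), Liam (id 9, d 3).
Iteration 4: rows with manager_id in {6,9} -> Ivan (id 7, d 4), Heidi (id 8, d 4).
Iteration 5: rows with manager_id in {7,8} -> Omar (id 11, d 5), Vera (id 12, d 5).
Iteration 6: no rows with manager_id in {11,12}; recursion stops.
Total rows emitted: 10.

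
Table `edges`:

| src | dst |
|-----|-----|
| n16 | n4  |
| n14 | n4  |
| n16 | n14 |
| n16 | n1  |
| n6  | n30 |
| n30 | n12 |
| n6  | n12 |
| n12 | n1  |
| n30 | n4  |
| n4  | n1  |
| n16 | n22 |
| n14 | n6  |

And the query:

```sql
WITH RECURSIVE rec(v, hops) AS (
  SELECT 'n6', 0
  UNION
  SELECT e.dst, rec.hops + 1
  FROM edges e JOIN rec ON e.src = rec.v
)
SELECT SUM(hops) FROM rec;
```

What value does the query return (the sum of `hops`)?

Base: (n6, hops=0).
Iteration 1: edges from {n6} -> (n12, hops=1), (n30, hops=1).
Iteration 2: edges from {n12,n30} -> (n1, hops=2), (n12, hops=2), (n4, hops=2).
Iteration 3: edges from {n1,n12,n4} -> (n1, hops=3). [UNION drops 1 duplicate row(s)]
Iteration 4: no outgoing edges from {n1}; recursion stops.
SUM(hops) = 0 + 1 + 1 + 2 + 2 + 2 + 3 = 11.

11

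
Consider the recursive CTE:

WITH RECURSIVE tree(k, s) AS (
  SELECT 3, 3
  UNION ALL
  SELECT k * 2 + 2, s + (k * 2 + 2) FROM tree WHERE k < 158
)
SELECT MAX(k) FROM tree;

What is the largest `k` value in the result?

Base: k=3, s=3.
Iteration 1: 3 < 158 holds -> k = 3 * 2 + 2 = 8, s = 3 + 8 = 11.
Iteration 2: 8 < 158 holds -> k = 8 * 2 + 2 = 18, s = 11 + 18 = 29.
Iteration 3: 18 < 158 holds -> k = 18 * 2 + 2 = 38, s = 29 + 38 = 67.
Iteration 4: 38 < 158 holds -> k = 38 * 2 + 2 = 78, s = 67 + 78 = 145.
Iteration 5: 78 < 158 holds -> k = 78 * 2 + 2 = 158, s = 145 + 158 = 303.
Iteration 6: 158 < 158 fails; recursion stops.
k values: 3, 8, 18, 38, 78, 158; the maximum is 158.

158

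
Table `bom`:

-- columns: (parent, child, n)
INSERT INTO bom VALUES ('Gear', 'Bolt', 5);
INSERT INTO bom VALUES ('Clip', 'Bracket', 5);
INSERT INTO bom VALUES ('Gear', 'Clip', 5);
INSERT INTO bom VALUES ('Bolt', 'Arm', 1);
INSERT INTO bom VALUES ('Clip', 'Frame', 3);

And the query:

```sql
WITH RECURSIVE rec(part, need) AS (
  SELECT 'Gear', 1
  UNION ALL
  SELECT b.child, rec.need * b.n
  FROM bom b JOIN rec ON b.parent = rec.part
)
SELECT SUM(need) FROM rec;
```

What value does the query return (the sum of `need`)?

56

Base: (Gear, need=1).
Iteration 1: components of {Gear} -> Bolt = 1*5 = 5, Clip = 1*5 = 5.
Iteration 2: components of {Bolt,Clip} -> Arm = 5*1 = 5, Bracket = 5*5 = 25, Frame = 5*3 = 15.
Iteration 3: no further components; recursion stops.
SUM(need) = 1 + 5 + 5 + 15 + 25 + 5 = 56.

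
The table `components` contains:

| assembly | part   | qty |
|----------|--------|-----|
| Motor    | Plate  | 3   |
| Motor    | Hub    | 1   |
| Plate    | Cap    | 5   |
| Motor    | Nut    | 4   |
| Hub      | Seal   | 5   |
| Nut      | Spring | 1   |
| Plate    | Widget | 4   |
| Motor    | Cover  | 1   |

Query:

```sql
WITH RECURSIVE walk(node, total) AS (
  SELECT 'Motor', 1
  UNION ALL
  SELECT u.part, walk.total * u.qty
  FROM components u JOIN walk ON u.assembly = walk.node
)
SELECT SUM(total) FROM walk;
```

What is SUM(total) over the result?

46

Base: (Motor, total=1).
Iteration 1: components of {Motor} -> Cover = 1*1 = 1, Hub = 1*1 = 1, Nut = 1*4 = 4, Plate = 1*3 = 3.
Iteration 2: components of {Cover,Hub,Nut,Plate} -> Cap = 3*5 = 15, Seal = 1*5 = 5, Spring = 4*1 = 4, Widget = 3*4 = 12.
Iteration 3: no further components; recursion stops.
SUM(total) = 1 + 3 + 1 + 4 + 1 + 15 + 12 + 5 + 4 = 46.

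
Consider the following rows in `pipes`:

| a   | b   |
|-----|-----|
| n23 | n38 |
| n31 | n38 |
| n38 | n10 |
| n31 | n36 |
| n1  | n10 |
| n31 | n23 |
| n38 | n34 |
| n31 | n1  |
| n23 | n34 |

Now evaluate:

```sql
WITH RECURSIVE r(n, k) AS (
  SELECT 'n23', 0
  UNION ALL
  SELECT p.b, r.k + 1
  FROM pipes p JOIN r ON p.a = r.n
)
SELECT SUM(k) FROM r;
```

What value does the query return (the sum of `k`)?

6

Base: (n23, k=0).
Iteration 1: edges from {n23} -> (n34, k=1), (n38, k=1).
Iteration 2: edges from {n34,n38} -> (n10, k=2), (n34, k=2).
Iteration 3: no outgoing edges from {n10,n34}; recursion stops.
SUM(k) = 0 + 1 + 1 + 2 + 2 = 6.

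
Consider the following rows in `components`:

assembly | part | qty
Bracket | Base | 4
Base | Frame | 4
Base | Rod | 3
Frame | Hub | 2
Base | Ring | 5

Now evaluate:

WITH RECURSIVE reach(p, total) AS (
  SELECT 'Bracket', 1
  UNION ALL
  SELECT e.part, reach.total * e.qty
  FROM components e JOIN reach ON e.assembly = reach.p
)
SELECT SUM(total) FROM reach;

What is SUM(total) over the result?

Base: (Bracket, total=1).
Iteration 1: components of {Bracket} -> Base = 1*4 = 4.
Iteration 2: components of {Base} -> Frame = 4*4 = 16, Ring = 4*5 = 20, Rod = 4*3 = 12.
Iteration 3: components of {Frame,Ring,Rod} -> Hub = 16*2 = 32.
Iteration 4: no further components; recursion stops.
SUM(total) = 1 + 4 + 16 + 12 + 20 + 32 = 85.

85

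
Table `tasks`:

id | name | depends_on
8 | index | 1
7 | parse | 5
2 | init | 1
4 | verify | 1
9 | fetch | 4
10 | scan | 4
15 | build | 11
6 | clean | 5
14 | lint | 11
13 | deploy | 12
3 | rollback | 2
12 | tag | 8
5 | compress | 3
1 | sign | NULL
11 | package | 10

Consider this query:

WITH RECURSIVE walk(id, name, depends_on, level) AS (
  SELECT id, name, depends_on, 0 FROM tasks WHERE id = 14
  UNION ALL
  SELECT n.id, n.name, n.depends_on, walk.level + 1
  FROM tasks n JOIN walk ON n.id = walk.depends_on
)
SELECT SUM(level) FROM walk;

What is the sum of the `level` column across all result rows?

10

Base: id=14 (lint), depends_on=11, level 0.
Iteration 1: join on id=11 -> package (id 11, depends_on=10, level 1).
Iteration 2: join on id=10 -> scan (id 10, depends_on=4, level 2).
Iteration 3: join on id=4 -> verify (id 4, depends_on=1, level 3).
Iteration 4: join on id=1 -> sign (id 1, depends_on=NULL, level 4).
Iteration 5: depends_on is NULL; no match; recursion stops.
SUM(level) = 0 + 1 + 2 + 3 + 4 = 10.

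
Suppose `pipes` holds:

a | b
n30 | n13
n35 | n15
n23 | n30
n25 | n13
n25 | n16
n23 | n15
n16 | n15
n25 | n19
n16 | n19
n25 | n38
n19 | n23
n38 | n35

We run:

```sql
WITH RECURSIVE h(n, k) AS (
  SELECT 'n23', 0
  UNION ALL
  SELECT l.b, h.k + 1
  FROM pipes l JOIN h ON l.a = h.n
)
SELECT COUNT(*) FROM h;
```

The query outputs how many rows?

Base: (n23, k=0).
Iteration 1: edges from {n23} -> (n15, k=1), (n30, k=1).
Iteration 2: edges from {n15,n30} -> (n13, k=2).
Iteration 3: no outgoing edges from {n13}; recursion stops.
Total rows emitted: 4.

4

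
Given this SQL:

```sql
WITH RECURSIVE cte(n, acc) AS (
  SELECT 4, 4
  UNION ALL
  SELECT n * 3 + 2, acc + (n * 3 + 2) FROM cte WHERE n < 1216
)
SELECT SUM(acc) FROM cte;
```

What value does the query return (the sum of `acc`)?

8152

Base: n=4, acc=4.
Iteration 1: 4 < 1216 holds -> n = 4 * 3 + 2 = 14, acc = 4 + 14 = 18.
Iteration 2: 14 < 1216 holds -> n = 14 * 3 + 2 = 44, acc = 18 + 44 = 62.
Iteration 3: 44 < 1216 holds -> n = 44 * 3 + 2 = 134, acc = 62 + 134 = 196.
Iteration 4: 134 < 1216 holds -> n = 134 * 3 + 2 = 404, acc = 196 + 404 = 600.
Iteration 5: 404 < 1216 holds -> n = 404 * 3 + 2 = 1214, acc = 600 + 1214 = 1814.
Iteration 6: 1214 < 1216 holds -> n = 1214 * 3 + 2 = 3644, acc = 1814 + 3644 = 5458.
Iteration 7: 3644 < 1216 fails; recursion stops.
SUM(acc) = 4 + 18 + 62 + 196 + 600 + 1814 + 5458 = 8152.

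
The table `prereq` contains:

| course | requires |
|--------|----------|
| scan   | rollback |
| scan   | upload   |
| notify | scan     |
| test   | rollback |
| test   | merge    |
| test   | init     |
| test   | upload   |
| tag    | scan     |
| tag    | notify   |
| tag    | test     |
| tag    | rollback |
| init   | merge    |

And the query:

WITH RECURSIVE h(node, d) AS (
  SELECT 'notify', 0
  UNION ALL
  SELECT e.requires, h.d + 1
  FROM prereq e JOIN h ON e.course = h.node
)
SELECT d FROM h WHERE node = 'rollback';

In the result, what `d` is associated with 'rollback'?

Base: (notify, d=0).
Iteration 1: edges from {notify} -> (scan, d=1).
Iteration 2: edges from {scan} -> (rollback, d=2), (upload, d=2).
Iteration 3: no outgoing edges from {rollback,upload}; recursion stops.

2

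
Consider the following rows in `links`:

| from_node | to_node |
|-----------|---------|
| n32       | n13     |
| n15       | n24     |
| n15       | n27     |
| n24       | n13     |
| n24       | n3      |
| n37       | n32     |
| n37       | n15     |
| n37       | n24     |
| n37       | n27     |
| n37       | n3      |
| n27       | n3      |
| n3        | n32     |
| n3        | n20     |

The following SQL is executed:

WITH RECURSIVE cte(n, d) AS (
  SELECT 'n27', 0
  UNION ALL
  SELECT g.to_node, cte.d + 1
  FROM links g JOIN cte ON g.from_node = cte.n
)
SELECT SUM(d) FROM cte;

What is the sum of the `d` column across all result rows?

Base: (n27, d=0).
Iteration 1: edges from {n27} -> (n3, d=1).
Iteration 2: edges from {n3} -> (n20, d=2), (n32, d=2).
Iteration 3: edges from {n20,n32} -> (n13, d=3).
Iteration 4: no outgoing edges from {n13}; recursion stops.
SUM(d) = 0 + 1 + 2 + 2 + 3 = 8.

8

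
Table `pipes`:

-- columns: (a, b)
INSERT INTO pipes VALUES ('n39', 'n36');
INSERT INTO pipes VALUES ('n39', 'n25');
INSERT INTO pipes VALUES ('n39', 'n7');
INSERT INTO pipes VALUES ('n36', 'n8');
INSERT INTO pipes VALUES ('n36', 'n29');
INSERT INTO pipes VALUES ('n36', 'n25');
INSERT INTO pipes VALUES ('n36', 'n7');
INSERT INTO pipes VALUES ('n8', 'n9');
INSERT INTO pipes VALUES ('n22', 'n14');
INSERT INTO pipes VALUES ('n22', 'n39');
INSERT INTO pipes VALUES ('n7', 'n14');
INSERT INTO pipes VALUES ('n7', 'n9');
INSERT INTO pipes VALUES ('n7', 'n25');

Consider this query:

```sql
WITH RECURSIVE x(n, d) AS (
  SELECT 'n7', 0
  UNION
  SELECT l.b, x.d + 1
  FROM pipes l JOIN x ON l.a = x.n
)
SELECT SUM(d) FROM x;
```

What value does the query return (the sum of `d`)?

3

Base: (n7, d=0).
Iteration 1: edges from {n7} -> (n14, d=1), (n25, d=1), (n9, d=1).
Iteration 2: no outgoing edges from {n14,n25,n9}; recursion stops.
SUM(d) = 0 + 1 + 1 + 1 = 3.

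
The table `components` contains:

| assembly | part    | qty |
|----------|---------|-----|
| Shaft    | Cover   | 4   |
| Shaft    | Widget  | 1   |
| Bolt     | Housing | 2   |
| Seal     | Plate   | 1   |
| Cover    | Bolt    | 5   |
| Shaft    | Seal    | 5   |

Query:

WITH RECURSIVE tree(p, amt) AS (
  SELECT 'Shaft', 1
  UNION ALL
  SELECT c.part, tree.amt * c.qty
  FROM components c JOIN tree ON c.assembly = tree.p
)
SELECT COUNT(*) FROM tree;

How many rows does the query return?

7

Base: (Shaft, amt=1).
Iteration 1: components of {Shaft} -> Cover = 1*4 = 4, Seal = 1*5 = 5, Widget = 1*1 = 1.
Iteration 2: components of {Cover,Seal,Widget} -> Bolt = 4*5 = 20, Plate = 5*1 = 5.
Iteration 3: components of {Bolt,Plate} -> Housing = 20*2 = 40.
Iteration 4: no further components; recursion stops.
Total rows emitted: 7.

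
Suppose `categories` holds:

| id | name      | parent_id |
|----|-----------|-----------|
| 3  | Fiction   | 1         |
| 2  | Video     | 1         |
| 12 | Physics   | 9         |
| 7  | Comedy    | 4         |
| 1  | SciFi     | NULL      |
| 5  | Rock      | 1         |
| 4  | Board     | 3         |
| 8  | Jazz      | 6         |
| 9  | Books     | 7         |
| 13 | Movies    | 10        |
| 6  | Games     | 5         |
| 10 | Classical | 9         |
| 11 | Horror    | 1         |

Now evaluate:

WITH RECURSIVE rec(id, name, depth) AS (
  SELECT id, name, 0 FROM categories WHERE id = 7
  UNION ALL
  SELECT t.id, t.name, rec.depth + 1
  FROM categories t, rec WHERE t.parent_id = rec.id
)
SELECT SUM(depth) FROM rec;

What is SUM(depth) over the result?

Base: id=7 (Comedy) at depth 0.
Iteration 1: rows with parent_id in {7} -> Books (id 9, depth 1).
Iteration 2: rows with parent_id in {9} -> Classical (id 10, depth 2), Physics (id 12, depth 2).
Iteration 3: rows with parent_id in {10,12} -> Movies (id 13, depth 3).
Iteration 4: no rows with parent_id in {13}; recursion stops.
SUM(depth) = 0 + 1 + 2 + 2 + 3 = 8.

8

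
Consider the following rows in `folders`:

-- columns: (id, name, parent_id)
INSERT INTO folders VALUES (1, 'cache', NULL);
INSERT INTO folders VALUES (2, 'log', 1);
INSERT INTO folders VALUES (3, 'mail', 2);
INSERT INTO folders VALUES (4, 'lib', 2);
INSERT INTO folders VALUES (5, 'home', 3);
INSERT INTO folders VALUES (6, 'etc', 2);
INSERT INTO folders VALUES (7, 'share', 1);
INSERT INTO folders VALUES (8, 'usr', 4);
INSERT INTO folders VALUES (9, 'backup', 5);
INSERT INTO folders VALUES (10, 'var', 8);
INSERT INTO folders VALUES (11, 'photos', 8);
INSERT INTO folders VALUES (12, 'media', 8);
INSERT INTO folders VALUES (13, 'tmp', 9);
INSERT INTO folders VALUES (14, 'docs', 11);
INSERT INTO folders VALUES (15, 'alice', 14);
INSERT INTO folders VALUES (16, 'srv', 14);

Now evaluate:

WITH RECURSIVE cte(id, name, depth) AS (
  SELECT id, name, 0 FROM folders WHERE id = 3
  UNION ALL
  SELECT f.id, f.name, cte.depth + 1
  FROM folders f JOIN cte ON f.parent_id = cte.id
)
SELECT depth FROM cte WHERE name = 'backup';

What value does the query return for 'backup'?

2

Base: id=3 (mail) at depth 0.
Iteration 1: rows with parent_id in {3} -> home (id 5, depth 1).
Iteration 2: rows with parent_id in {5} -> backup (id 9, depth 2).
Iteration 3: rows with parent_id in {9} -> tmp (id 13, depth 3).
Iteration 4: no rows with parent_id in {13}; recursion stops.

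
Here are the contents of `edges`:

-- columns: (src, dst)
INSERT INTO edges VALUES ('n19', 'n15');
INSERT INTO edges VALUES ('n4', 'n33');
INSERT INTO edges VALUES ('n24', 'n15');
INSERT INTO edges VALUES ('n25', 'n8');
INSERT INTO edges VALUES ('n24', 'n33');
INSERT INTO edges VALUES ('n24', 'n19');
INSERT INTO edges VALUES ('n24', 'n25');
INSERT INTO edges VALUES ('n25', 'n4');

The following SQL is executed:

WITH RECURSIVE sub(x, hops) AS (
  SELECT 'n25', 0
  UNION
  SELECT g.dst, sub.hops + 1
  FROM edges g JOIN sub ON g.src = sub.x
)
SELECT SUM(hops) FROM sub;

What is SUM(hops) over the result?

Base: (n25, hops=0).
Iteration 1: edges from {n25} -> (n4, hops=1), (n8, hops=1).
Iteration 2: edges from {n4,n8} -> (n33, hops=2).
Iteration 3: no outgoing edges from {n33}; recursion stops.
SUM(hops) = 0 + 1 + 1 + 2 = 4.

4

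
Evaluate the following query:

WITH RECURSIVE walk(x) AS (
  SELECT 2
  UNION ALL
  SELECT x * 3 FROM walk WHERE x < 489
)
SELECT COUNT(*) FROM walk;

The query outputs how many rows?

7

Base: x=2.
Iteration 1: 2 < 489 holds -> x = 2 * 3 = 6.
Iteration 2: 6 < 489 holds -> x = 6 * 3 = 18.
Iteration 3: 18 < 489 holds -> x = 18 * 3 = 54.
Iteration 4: 54 < 489 holds -> x = 54 * 3 = 162.
Iteration 5: 162 < 489 holds -> x = 162 * 3 = 486.
Iteration 6: 486 < 489 holds -> x = 486 * 3 = 1458.
Iteration 7: 1458 < 489 fails; recursion stops.
Total rows emitted: 7.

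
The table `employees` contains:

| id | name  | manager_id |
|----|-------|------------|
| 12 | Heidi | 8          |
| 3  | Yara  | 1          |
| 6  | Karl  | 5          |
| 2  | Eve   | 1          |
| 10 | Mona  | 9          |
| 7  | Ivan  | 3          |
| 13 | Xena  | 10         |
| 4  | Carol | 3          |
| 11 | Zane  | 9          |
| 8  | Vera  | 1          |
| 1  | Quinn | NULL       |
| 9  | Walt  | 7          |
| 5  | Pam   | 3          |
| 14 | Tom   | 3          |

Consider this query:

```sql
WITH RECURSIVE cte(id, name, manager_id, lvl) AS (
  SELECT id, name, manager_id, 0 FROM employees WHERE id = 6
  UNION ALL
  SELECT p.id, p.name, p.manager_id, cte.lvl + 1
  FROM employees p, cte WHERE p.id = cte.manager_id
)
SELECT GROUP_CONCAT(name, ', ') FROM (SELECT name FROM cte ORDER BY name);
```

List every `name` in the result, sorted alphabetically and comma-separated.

Base: id=6 (Karl), manager_id=5, lvl 0.
Iteration 1: join on id=5 -> Pam (id 5, manager_id=3, lvl 1).
Iteration 2: join on id=3 -> Yara (id 3, manager_id=1, lvl 2).
Iteration 3: join on id=1 -> Quinn (id 1, manager_id=NULL, lvl 3).
Iteration 4: manager_id is NULL; no match; recursion stops.

Karl, Pam, Quinn, Yara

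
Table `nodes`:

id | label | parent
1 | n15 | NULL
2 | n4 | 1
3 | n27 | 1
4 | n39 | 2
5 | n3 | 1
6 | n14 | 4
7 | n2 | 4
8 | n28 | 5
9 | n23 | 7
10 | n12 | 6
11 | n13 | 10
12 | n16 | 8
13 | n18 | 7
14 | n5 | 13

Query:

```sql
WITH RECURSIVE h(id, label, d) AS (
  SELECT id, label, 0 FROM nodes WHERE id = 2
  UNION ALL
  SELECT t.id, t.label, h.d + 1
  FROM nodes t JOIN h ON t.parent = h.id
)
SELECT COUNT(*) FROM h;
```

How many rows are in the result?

Base: id=2 (n4) at d 0.
Iteration 1: rows with parent in {2} -> n39 (id 4, d 1).
Iteration 2: rows with parent in {4} -> n14 (id 6, d 2), n2 (id 7, d 2).
Iteration 3: rows with parent in {6,7} -> n23 (id 9, d 3), n12 (id 10, d 3), n18 (id 13, d 3).
Iteration 4: rows with parent in {9,10,13} -> n13 (id 11, d 4), n5 (id 14, d 4).
Iteration 5: no rows with parent in {11,14}; recursion stops.
Total rows emitted: 9.

9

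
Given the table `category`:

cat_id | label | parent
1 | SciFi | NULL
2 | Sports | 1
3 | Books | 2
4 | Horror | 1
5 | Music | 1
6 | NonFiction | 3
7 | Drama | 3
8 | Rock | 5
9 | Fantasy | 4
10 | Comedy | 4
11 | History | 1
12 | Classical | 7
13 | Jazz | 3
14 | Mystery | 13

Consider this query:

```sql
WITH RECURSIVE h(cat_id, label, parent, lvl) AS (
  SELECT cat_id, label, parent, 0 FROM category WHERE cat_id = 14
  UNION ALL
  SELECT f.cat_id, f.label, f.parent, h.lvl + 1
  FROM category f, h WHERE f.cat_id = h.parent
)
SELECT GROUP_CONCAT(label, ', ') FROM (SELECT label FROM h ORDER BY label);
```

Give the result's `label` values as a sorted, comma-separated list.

Base: cat_id=14 (Mystery), parent=13, lvl 0.
Iteration 1: join on cat_id=13 -> Jazz (id 13, parent=3, lvl 1).
Iteration 2: join on cat_id=3 -> Books (id 3, parent=2, lvl 2).
Iteration 3: join on cat_id=2 -> Sports (id 2, parent=1, lvl 3).
Iteration 4: join on cat_id=1 -> SciFi (id 1, parent=NULL, lvl 4).
Iteration 5: parent is NULL; no match; recursion stops.

Books, Jazz, Mystery, SciFi, Sports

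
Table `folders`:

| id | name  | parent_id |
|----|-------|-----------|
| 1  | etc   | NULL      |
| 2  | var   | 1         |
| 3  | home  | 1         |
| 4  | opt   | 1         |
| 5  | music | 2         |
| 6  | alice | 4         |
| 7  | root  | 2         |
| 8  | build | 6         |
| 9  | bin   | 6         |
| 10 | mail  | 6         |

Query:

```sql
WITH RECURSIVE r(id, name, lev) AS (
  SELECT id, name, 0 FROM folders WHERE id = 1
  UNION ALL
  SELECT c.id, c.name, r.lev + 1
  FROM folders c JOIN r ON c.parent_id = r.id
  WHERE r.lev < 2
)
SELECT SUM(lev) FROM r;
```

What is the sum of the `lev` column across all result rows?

9

Base: id=1 (etc) at lev 0.
Iteration 1: rows with parent_id in {1} -> var (id 2, lev 1), home (id 3, lev 1), opt (id 4, lev 1).
Iteration 2: rows with parent_id in {2,3,4} -> music (id 5, lev 2), alice (id 6, lev 2), root (id 7, lev 2).
Iteration 3: lev < 2 fails for all current rows; recursion stops.
SUM(lev) = 0 + 1 + 1 + 1 + 2 + 2 + 2 = 9.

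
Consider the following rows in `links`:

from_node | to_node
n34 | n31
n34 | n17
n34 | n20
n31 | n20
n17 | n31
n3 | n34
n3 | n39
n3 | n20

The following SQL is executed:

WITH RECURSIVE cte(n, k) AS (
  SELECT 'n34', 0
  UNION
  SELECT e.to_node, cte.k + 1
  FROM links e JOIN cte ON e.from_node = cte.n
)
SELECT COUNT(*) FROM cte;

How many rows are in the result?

Base: (n34, k=0).
Iteration 1: edges from {n34} -> (n17, k=1), (n20, k=1), (n31, k=1).
Iteration 2: edges from {n17,n20,n31} -> (n20, k=2), (n31, k=2).
Iteration 3: edges from {n20,n31} -> (n20, k=3).
Iteration 4: no outgoing edges from {n20}; recursion stops.
Total rows emitted: 7.

7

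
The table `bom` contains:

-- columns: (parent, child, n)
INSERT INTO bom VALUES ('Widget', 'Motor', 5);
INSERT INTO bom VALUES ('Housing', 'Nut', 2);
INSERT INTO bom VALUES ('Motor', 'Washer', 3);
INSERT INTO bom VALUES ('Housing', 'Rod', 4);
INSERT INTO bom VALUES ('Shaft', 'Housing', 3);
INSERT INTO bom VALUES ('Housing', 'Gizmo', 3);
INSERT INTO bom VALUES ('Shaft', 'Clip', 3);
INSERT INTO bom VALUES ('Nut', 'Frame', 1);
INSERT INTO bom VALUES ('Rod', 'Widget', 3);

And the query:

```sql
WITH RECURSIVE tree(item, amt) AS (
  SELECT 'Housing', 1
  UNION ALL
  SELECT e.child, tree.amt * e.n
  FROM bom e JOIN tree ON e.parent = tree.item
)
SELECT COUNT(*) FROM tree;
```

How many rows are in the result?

8

Base: (Housing, amt=1).
Iteration 1: components of {Housing} -> Gizmo = 1*3 = 3, Nut = 1*2 = 2, Rod = 1*4 = 4.
Iteration 2: components of {Gizmo,Nut,Rod} -> Frame = 2*1 = 2, Widget = 4*3 = 12.
Iteration 3: components of {Frame,Widget} -> Motor = 12*5 = 60.
Iteration 4: components of {Motor} -> Washer = 60*3 = 180.
Iteration 5: no further components; recursion stops.
Total rows emitted: 8.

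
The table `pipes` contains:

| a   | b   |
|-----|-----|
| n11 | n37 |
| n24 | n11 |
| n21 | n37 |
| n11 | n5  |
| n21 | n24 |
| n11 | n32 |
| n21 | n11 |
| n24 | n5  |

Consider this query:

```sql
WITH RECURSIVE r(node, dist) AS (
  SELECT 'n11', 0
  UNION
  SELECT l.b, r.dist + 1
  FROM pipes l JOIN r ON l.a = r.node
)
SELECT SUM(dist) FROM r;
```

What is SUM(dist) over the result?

3

Base: (n11, dist=0).
Iteration 1: edges from {n11} -> (n32, dist=1), (n37, dist=1), (n5, dist=1).
Iteration 2: no outgoing edges from {n32,n37,n5}; recursion stops.
SUM(dist) = 0 + 1 + 1 + 1 = 3.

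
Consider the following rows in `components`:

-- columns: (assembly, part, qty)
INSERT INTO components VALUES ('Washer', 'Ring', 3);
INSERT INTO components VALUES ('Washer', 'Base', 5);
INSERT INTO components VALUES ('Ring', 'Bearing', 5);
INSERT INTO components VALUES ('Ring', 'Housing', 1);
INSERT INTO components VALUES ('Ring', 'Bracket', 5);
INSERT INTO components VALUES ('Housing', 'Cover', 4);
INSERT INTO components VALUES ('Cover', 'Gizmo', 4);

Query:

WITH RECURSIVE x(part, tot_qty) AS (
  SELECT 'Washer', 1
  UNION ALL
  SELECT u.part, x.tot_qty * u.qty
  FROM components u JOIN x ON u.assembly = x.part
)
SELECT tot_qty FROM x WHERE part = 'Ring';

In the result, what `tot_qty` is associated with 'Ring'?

3

Base: (Washer, tot_qty=1).
Iteration 1: components of {Washer} -> Base = 1*5 = 5, Ring = 1*3 = 3.
Iteration 2: components of {Base,Ring} -> Bearing = 3*5 = 15, Bracket = 3*5 = 15, Housing = 3*1 = 3.
Iteration 3: components of {Bearing,Bracket,Housing} -> Cover = 3*4 = 12.
Iteration 4: components of {Cover} -> Gizmo = 12*4 = 48.
Iteration 5: no further components; recursion stops.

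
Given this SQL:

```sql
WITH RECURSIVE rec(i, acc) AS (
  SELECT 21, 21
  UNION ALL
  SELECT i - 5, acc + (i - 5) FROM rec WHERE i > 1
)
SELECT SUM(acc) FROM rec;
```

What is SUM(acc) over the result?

215

Base: i=21, acc=21.
Iteration 1: 21 > 1 holds -> i = 21 - 5 = 16, acc = 21 + 16 = 37.
Iteration 2: 16 > 1 holds -> i = 16 - 5 = 11, acc = 37 + 11 = 48.
Iteration 3: 11 > 1 holds -> i = 11 - 5 = 6, acc = 48 + 6 = 54.
Iteration 4: 6 > 1 holds -> i = 6 - 5 = 1, acc = 54 + 1 = 55.
Iteration 5: 1 > 1 fails; recursion stops.
SUM(acc) = 21 + 37 + 48 + 54 + 55 = 215.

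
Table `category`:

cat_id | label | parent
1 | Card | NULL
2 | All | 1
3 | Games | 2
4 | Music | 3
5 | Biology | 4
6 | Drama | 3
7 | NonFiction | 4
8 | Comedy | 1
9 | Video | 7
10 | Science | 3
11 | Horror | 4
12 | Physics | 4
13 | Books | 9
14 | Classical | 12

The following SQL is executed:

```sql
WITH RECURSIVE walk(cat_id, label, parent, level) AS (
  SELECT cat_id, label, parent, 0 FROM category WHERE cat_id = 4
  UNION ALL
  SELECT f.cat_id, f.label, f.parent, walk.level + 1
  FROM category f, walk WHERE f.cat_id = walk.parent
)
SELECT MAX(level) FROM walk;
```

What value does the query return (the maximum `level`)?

3

Base: cat_id=4 (Music), parent=3, level 0.
Iteration 1: join on cat_id=3 -> Games (id 3, parent=2, level 1).
Iteration 2: join on cat_id=2 -> All (id 2, parent=1, level 2).
Iteration 3: join on cat_id=1 -> Card (id 1, parent=NULL, level 3).
Iteration 4: parent is NULL; no match; recursion stops.
level values: 0, 1, 2, 3; the maximum is 3.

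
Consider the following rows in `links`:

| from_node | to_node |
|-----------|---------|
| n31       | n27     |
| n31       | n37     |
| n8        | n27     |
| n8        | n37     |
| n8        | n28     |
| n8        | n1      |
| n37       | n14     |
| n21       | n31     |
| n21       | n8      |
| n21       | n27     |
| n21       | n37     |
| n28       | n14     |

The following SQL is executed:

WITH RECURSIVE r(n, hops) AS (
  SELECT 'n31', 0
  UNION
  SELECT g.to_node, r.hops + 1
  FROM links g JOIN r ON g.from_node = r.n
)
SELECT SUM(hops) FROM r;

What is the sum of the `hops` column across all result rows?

Base: (n31, hops=0).
Iteration 1: edges from {n31} -> (n27, hops=1), (n37, hops=1).
Iteration 2: edges from {n27,n37} -> (n14, hops=2).
Iteration 3: no outgoing edges from {n14}; recursion stops.
SUM(hops) = 0 + 1 + 1 + 2 = 4.

4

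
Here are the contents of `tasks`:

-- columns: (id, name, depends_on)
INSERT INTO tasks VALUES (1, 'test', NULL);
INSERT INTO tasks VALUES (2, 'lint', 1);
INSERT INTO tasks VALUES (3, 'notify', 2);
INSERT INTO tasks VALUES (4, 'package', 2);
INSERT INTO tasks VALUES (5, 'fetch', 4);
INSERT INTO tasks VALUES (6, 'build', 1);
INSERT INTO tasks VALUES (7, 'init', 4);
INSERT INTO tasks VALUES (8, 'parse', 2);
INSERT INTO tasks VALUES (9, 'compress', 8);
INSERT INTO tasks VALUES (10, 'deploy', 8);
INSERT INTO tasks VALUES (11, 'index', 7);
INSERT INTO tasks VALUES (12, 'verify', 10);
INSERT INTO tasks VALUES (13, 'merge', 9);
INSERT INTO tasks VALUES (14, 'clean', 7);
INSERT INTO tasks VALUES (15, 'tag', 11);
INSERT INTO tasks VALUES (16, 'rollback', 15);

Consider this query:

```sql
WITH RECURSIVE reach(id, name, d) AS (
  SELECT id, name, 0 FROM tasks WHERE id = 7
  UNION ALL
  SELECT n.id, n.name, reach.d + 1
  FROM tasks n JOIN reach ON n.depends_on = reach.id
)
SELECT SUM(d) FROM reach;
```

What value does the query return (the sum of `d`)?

Base: id=7 (init) at d 0.
Iteration 1: rows with depends_on in {7} -> index (id 11, d 1), clean (id 14, d 1).
Iteration 2: rows with depends_on in {11,14} -> tag (id 15, d 2).
Iteration 3: rows with depends_on in {15} -> rollback (id 16, d 3).
Iteration 4: no rows with depends_on in {16}; recursion stops.
SUM(d) = 0 + 1 + 1 + 2 + 3 = 7.

7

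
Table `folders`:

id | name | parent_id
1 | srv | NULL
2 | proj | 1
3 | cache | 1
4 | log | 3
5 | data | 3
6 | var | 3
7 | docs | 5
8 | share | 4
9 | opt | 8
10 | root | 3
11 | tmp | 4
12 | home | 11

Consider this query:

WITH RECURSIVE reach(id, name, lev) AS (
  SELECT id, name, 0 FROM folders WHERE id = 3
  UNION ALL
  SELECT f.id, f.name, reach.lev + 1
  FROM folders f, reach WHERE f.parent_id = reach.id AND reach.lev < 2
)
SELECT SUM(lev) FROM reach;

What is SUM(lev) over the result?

10

Base: id=3 (cache) at lev 0.
Iteration 1: rows with parent_id in {3} -> log (id 4, lev 1), data (id 5, lev 1), var (id 6, lev 1), root (id 10, lev 1).
Iteration 2: rows with parent_id in {4,5,6,10} -> docs (id 7, lev 2), share (id 8, lev 2), tmp (id 11, lev 2).
Iteration 3: lev < 2 fails for all current rows; recursion stops.
SUM(lev) = 0 + 1 + 1 + 1 + 1 + 2 + 2 + 2 = 10.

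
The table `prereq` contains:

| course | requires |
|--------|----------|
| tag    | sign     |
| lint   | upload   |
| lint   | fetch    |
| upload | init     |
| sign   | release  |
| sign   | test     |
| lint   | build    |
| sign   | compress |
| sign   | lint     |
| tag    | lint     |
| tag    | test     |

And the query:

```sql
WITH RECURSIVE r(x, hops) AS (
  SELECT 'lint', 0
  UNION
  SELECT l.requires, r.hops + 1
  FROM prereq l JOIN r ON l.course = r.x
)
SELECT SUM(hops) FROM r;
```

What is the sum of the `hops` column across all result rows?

5

Base: (lint, hops=0).
Iteration 1: edges from {lint} -> (build, hops=1), (fetch, hops=1), (upload, hops=1).
Iteration 2: edges from {build,fetch,upload} -> (init, hops=2).
Iteration 3: no outgoing edges from {init}; recursion stops.
SUM(hops) = 0 + 1 + 1 + 1 + 2 = 5.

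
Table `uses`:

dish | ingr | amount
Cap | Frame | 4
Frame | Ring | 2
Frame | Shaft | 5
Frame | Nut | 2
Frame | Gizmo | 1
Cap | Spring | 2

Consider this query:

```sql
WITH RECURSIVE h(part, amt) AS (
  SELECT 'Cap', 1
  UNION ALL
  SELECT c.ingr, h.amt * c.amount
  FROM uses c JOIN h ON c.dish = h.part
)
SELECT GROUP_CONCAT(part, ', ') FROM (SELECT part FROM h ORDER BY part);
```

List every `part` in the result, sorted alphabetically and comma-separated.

Cap, Frame, Gizmo, Nut, Ring, Shaft, Spring

Base: (Cap, amt=1).
Iteration 1: components of {Cap} -> Frame = 1*4 = 4, Spring = 1*2 = 2.
Iteration 2: components of {Frame,Spring} -> Gizmo = 4*1 = 4, Nut = 4*2 = 8, Ring = 4*2 = 8, Shaft = 4*5 = 20.
Iteration 3: no further components; recursion stops.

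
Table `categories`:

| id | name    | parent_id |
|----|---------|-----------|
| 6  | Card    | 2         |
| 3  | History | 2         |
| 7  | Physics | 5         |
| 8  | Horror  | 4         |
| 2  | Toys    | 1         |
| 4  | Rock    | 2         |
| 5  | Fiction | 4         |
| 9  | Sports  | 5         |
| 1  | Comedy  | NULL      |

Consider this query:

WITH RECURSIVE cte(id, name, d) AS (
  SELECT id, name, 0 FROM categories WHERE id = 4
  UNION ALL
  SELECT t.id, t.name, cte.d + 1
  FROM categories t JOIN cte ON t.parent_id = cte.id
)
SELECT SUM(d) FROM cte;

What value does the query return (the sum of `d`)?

6

Base: id=4 (Rock) at d 0.
Iteration 1: rows with parent_id in {4} -> Fiction (id 5, d 1), Horror (id 8, d 1).
Iteration 2: rows with parent_id in {5,8} -> Physics (id 7, d 2), Sports (id 9, d 2).
Iteration 3: no rows with parent_id in {7,9}; recursion stops.
SUM(d) = 0 + 1 + 1 + 2 + 2 = 6.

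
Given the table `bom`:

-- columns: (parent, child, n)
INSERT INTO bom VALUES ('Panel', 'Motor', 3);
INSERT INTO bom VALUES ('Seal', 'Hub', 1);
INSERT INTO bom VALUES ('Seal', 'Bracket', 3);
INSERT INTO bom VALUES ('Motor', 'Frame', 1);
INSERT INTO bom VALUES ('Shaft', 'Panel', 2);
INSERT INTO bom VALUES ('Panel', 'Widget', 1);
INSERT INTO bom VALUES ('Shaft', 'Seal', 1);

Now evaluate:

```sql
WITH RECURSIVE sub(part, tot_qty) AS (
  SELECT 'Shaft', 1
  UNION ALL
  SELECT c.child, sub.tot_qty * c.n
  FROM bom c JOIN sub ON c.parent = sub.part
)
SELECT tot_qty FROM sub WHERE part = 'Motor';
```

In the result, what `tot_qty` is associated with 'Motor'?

Base: (Shaft, tot_qty=1).
Iteration 1: components of {Shaft} -> Panel = 1*2 = 2, Seal = 1*1 = 1.
Iteration 2: components of {Panel,Seal} -> Bracket = 1*3 = 3, Hub = 1*1 = 1, Motor = 2*3 = 6, Widget = 2*1 = 2.
Iteration 3: components of {Bracket,Hub,Motor,Widget} -> Frame = 6*1 = 6.
Iteration 4: no further components; recursion stops.

6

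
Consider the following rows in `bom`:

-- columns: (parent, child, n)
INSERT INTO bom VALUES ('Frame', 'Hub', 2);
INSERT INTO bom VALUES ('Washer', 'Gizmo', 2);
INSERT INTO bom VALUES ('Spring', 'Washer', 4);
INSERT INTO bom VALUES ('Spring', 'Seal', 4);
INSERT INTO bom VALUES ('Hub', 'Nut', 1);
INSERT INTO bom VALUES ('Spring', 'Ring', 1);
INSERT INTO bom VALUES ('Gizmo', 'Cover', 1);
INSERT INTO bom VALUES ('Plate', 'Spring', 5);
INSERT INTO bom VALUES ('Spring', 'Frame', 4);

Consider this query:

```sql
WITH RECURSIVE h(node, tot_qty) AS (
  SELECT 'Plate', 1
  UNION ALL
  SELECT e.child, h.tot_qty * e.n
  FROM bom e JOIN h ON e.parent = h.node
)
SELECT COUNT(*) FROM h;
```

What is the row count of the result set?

10

Base: (Plate, tot_qty=1).
Iteration 1: components of {Plate} -> Spring = 1*5 = 5.
Iteration 2: components of {Spring} -> Frame = 5*4 = 20, Ring = 5*1 = 5, Seal = 5*4 = 20, Washer = 5*4 = 20.
Iteration 3: components of {Frame,Ring,Seal,Washer} -> Gizmo = 20*2 = 40, Hub = 20*2 = 40.
Iteration 4: components of {Gizmo,Hub} -> Cover = 40*1 = 40, Nut = 40*1 = 40.
Iteration 5: no further components; recursion stops.
Total rows emitted: 10.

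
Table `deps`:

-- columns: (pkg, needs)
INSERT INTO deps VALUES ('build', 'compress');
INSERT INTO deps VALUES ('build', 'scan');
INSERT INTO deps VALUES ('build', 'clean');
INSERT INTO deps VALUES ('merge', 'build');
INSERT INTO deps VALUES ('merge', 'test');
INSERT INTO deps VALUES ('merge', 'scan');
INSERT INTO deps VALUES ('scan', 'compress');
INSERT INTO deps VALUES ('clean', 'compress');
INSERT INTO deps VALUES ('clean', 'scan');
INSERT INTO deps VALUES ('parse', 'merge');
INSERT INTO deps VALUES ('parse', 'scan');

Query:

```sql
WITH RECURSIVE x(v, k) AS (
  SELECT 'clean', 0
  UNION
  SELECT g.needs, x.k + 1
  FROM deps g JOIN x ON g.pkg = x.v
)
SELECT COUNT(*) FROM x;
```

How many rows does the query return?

Base: (clean, k=0).
Iteration 1: edges from {clean} -> (compress, k=1), (scan, k=1).
Iteration 2: edges from {compress,scan} -> (compress, k=2).
Iteration 3: no outgoing edges from {compress}; recursion stops.
Total rows emitted: 4.

4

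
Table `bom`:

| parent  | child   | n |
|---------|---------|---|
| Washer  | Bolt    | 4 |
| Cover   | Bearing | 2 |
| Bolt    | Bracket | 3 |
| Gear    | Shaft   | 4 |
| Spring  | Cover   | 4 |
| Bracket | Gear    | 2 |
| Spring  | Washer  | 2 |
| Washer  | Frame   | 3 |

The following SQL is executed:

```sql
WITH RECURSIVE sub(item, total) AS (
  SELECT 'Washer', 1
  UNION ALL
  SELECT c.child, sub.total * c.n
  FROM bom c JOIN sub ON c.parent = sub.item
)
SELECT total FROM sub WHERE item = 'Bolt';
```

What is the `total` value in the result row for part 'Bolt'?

Base: (Washer, total=1).
Iteration 1: components of {Washer} -> Bolt = 1*4 = 4, Frame = 1*3 = 3.
Iteration 2: components of {Bolt,Frame} -> Bracket = 4*3 = 12.
Iteration 3: components of {Bracket} -> Gear = 12*2 = 24.
Iteration 4: components of {Gear} -> Shaft = 24*4 = 96.
Iteration 5: no further components; recursion stops.

4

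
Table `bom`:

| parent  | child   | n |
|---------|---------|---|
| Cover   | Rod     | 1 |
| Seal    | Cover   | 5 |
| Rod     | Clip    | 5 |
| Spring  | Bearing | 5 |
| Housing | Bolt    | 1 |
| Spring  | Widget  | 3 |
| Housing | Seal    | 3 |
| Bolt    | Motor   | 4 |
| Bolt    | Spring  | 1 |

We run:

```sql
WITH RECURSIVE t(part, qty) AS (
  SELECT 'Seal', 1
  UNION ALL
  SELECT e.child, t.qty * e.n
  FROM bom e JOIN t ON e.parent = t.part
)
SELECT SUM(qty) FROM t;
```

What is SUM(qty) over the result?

36

Base: (Seal, qty=1).
Iteration 1: components of {Seal} -> Cover = 1*5 = 5.
Iteration 2: components of {Cover} -> Rod = 5*1 = 5.
Iteration 3: components of {Rod} -> Clip = 5*5 = 25.
Iteration 4: no further components; recursion stops.
SUM(qty) = 1 + 5 + 5 + 25 = 36.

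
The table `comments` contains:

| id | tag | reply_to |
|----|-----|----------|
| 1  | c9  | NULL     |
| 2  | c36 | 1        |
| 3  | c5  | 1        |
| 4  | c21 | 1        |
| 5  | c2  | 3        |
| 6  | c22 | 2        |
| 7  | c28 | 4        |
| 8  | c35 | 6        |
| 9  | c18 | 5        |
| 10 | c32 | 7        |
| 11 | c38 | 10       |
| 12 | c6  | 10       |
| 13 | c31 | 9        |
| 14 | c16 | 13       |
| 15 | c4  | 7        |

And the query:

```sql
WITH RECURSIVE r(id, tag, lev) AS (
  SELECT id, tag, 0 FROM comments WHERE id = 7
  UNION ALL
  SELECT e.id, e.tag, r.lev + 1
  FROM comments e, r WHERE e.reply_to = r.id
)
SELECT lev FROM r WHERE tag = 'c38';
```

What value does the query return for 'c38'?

Base: id=7 (c28) at lev 0.
Iteration 1: rows with reply_to in {7} -> c32 (id 10, lev 1), c4 (id 15, lev 1).
Iteration 2: rows with reply_to in {10,15} -> c38 (id 11, lev 2), c6 (id 12, lev 2).
Iteration 3: no rows with reply_to in {11,12}; recursion stops.

2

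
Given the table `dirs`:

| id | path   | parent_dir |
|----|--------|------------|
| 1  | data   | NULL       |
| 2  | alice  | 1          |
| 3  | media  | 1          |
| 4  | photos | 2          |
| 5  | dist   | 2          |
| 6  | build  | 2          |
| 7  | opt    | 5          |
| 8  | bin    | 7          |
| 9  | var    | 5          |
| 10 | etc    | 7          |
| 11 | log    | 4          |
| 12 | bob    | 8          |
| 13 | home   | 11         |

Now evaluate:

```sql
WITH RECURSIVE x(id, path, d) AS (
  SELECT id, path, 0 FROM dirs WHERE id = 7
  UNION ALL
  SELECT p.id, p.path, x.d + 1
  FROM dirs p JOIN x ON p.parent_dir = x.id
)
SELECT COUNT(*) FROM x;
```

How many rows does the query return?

4

Base: id=7 (opt) at d 0.
Iteration 1: rows with parent_dir in {7} -> bin (id 8, d 1), etc (id 10, d 1).
Iteration 2: rows with parent_dir in {8,10} -> bob (id 12, d 2).
Iteration 3: no rows with parent_dir in {12}; recursion stops.
Total rows emitted: 4.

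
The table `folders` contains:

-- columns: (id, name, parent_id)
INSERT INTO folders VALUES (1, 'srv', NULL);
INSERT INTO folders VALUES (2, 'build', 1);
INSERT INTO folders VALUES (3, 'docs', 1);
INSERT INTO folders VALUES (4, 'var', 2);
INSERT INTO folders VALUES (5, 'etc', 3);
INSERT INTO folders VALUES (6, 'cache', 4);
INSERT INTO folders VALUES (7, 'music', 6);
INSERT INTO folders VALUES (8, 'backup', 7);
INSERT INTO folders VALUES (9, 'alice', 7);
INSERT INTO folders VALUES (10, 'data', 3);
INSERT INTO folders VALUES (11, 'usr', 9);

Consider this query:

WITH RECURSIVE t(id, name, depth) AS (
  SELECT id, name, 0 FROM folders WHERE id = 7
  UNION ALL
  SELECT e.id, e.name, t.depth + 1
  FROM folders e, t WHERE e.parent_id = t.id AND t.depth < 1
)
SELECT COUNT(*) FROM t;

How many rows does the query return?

3

Base: id=7 (music) at depth 0.
Iteration 1: rows with parent_id in {7} -> backup (id 8, depth 1), alice (id 9, depth 1).
Iteration 2: depth < 1 fails for all current rows; recursion stops.
Total rows emitted: 3.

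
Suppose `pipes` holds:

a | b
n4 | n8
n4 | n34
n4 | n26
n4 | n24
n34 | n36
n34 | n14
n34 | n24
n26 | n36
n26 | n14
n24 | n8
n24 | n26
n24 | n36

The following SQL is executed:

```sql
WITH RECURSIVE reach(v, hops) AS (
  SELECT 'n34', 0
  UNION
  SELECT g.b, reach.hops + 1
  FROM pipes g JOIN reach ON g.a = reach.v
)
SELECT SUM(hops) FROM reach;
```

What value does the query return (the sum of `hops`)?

15

Base: (n34, hops=0).
Iteration 1: edges from {n34} -> (n14, hops=1), (n24, hops=1), (n36, hops=1).
Iteration 2: edges from {n14,n24,n36} -> (n26, hops=2), (n36, hops=2), (n8, hops=2).
Iteration 3: edges from {n26,n36,n8} -> (n14, hops=3), (n36, hops=3).
Iteration 4: no outgoing edges from {n14,n36}; recursion stops.
SUM(hops) = 0 + 1 + 1 + 1 + 2 + 2 + 2 + 3 + 3 = 15.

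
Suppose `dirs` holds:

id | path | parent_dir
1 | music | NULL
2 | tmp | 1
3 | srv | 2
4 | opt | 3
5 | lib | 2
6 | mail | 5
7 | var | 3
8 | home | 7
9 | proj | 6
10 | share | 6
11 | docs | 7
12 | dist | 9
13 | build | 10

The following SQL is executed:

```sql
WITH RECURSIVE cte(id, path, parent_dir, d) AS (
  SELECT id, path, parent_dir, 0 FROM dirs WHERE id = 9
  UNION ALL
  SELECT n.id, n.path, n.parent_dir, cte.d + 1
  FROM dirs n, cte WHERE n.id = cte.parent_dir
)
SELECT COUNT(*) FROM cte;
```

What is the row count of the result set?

5

Base: id=9 (proj), parent_dir=6, d 0.
Iteration 1: join on id=6 -> mail (id 6, parent_dir=5, d 1).
Iteration 2: join on id=5 -> lib (id 5, parent_dir=2, d 2).
Iteration 3: join on id=2 -> tmp (id 2, parent_dir=1, d 3).
Iteration 4: join on id=1 -> music (id 1, parent_dir=NULL, d 4).
Iteration 5: parent_dir is NULL; no match; recursion stops.
Total rows emitted: 5.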